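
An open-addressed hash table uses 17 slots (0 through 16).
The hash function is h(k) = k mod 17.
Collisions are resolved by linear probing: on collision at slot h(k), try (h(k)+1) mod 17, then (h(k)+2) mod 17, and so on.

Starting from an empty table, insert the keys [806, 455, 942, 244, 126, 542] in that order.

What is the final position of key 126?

9

806: h=7 -> slot 7
455: h=13 -> slot 13
942: h=7, probe 7,8 -> slot 8
244: h=6 -> slot 6
126: h=7, probe 7,8,9 -> slot 9
542: h=15 -> slot 15
Table: [_, _, _, _, _, _, 244, 806, 942, 126, _, _, _, 455, _, 542, _]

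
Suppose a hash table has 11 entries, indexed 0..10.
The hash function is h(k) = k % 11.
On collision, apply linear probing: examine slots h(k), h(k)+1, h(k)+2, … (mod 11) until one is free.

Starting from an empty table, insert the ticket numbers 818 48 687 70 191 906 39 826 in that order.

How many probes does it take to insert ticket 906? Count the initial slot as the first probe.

6

Insert 818: h=4, slot 4 empty -> index 4.
Insert 48: h=4, slot 4 occupied -> index 5.
Insert 687: h=5, slot 5 occupied -> index 6.
Insert 70: h=4, slots 4,5,6 occupied -> index 7.
Insert 191: h=4, slots 4,5,6,7 occupied -> index 8.
Insert 906: h=4, slots 4,5,6,7,8 occupied -> index 9.
Insert 39: h=6, slots 6,7,8,9 occupied -> index 10.
Insert 826: h=1, slot 1 empty -> index 1.
Table: [_, 826, _, _, 818, 48, 687, 70, 191, 906, 39]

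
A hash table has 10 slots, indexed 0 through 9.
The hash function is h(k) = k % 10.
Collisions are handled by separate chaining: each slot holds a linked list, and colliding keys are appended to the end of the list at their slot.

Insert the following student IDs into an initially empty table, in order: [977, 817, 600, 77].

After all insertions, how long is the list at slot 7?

Insert 977: h=7, bucket 7 empty -> new chain.
Insert 817: h=7, bucket 7 nonempty -> append to chain.
Insert 600: h=0, bucket 0 empty -> new chain.
Insert 77: h=7, bucket 7 nonempty -> append to chain.
Final buckets:
0: 600
1: _
2: _
3: _
4: _
5: _
6: _
7: 977 -> 817 -> 77
8: _
9: _

3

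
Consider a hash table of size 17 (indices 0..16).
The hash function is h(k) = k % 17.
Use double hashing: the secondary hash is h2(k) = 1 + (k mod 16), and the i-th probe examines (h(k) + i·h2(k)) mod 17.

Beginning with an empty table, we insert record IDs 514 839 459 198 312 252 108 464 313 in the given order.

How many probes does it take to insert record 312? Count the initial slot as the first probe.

Insert 514: h=4, slot 4 empty → index 4.
Insert 839: h=6, slot 6 empty → index 6.
Insert 459: h=0, slot 0 empty → index 0.
Insert 198: h=11, slot 11 empty → index 11.
Insert 312: h=6, h2=9, slot 6 occupied → index 15.
Insert 252: h=14, slot 14 empty → index 14.
Insert 108: h=6, h2=13, slot 6 occupied → index 2.
Insert 464: h=5, slot 5 empty → index 5.
Insert 313: h=7, slot 7 empty → index 7.
Table: [459, ., 108, ., 514, 464, 839, 313, ., ., ., 198, ., ., 252, 312, .]

2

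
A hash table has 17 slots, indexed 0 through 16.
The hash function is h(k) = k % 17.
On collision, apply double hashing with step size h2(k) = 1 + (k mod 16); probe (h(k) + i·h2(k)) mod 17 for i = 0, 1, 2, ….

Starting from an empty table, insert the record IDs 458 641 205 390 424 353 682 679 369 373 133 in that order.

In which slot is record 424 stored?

8

Insert 458: h=16, slot 16 empty → index 16.
Insert 641: h=12, slot 12 empty → index 12.
Insert 205: h=1, slot 1 empty → index 1.
Insert 390: h=16, h2=7, slot 16 occupied → index 6.
Insert 424: h=16, h2=9, slot 16 occupied → index 8.
Insert 353: h=13, slot 13 empty → index 13.
Insert 682: h=2, slot 2 empty → index 2.
Insert 679: h=16, h2=8, slot 16 occupied → index 7.
Insert 369: h=12, h2=2, slot 12 occupied → index 14.
Insert 373: h=16, h2=6, slot 16 occupied → index 5.
Insert 133: h=14, h2=6, slot 14 occupied → index 3.
Table: [., 205, 682, 133, ., 373, 390, 679, 424, ., ., ., 641, 353, 369, ., 458]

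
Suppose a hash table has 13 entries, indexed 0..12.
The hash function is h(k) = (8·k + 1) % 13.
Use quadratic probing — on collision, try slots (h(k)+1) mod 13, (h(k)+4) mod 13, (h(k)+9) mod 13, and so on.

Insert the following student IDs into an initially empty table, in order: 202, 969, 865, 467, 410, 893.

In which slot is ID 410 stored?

Insert 202: h=5, slot 5 empty → index 5.
Insert 969: h=5, slot 5 occupied → index 6.
Insert 865: h=5, slots 5,6 occupied → index 9.
Insert 467: h=6, slot 6 occupied → index 7.
Insert 410: h=5, slots 5,6,9 occupied → index 1.
Insert 893: h=8, slot 8 empty → index 8.
Table: [—, 410, —, —, —, 202, 969, 467, 893, 865, —, —, —]

1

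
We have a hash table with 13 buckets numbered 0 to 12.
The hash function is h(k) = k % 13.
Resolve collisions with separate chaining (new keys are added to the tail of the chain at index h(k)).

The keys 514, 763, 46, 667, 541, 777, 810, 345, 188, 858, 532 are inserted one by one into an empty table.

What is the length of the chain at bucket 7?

514 → bucket 7
763 → bucket 9
46 → bucket 7 (collision)
667 → bucket 4
541 → bucket 8
777 → bucket 10
810 → bucket 4 (collision)
345 → bucket 7 (collision)
188 → bucket 6
858 → bucket 0
532 → bucket 12
Final buckets:
0: 858
1: —
2: —
3: —
4: 667 -> 810
5: —
6: 188
7: 514 -> 46 -> 345
8: 541
9: 763
10: 777
11: —
12: 532

3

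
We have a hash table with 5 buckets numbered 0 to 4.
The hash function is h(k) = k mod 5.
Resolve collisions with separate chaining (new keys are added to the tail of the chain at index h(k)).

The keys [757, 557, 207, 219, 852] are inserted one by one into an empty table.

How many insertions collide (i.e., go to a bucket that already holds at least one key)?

3

Insert 757: h=2, bucket 2 empty → new chain.
Insert 557: h=2, bucket 2 nonempty → append to chain.
Insert 207: h=2, bucket 2 nonempty → append to chain.
Insert 219: h=4, bucket 4 empty → new chain.
Insert 852: h=2, bucket 2 nonempty → append to chain.
Final buckets:
0: _
1: _
2: 757 -> 557 -> 207 -> 852
3: _
4: 219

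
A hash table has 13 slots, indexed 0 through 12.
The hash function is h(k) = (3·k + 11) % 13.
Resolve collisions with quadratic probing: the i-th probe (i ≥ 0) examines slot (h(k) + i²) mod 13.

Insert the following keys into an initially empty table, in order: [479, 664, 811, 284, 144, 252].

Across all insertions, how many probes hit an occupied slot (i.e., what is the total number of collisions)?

4

Insert 479: h=5, slot 5 empty => index 5.
Insert 664: h=1, slot 1 empty => index 1.
Insert 811: h=0, slot 0 empty => index 0.
Insert 284: h=5, slot 5 occupied => index 6.
Insert 144: h=1, slot 1 occupied => index 2.
Insert 252: h=0, slots 0,1 occupied => index 4.
Table: [811, 664, 144, _, 252, 479, 284, _, _, _, _, _, _]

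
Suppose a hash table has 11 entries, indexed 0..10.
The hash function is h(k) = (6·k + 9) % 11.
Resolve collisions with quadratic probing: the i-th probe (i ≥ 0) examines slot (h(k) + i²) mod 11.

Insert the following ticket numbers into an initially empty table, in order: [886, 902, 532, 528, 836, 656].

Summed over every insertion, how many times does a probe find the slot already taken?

3

886 hashes to 1; slot 1 is free → place at 1.
902 hashes to 9; slot 9 is free → place at 9.
532 hashes to 0; slot 0 is free → place at 0.
528 hashes to 9; 9 taken → place at 10.
836 hashes to 9; 9,10 taken → place at 2.
656 hashes to 7; slot 7 is free → place at 7.
Table: [532, 886, 836, —, —, —, —, 656, —, 902, 528]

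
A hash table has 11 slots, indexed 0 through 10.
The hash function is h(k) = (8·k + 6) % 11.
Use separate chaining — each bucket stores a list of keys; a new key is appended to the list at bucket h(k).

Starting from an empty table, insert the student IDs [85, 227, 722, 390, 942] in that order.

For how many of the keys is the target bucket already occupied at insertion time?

85 → bucket 4
227 → bucket 7
722 → bucket 7 (collision)
390 → bucket 2
942 → bucket 7 (collision)
Final buckets:
0: -
1: -
2: 390
3: -
4: 85
5: -
6: -
7: 227 -> 722 -> 942
8: -
9: -
10: -

2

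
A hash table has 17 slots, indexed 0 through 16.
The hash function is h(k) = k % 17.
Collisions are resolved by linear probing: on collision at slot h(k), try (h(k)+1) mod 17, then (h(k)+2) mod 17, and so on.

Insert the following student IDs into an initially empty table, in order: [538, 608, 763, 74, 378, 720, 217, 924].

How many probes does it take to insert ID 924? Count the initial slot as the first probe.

Insert 538: h=11, slot 11 empty -> index 11.
Insert 608: h=13, slot 13 empty -> index 13.
Insert 763: h=15, slot 15 empty -> index 15.
Insert 74: h=6, slot 6 empty -> index 6.
Insert 378: h=4, slot 4 empty -> index 4.
Insert 720: h=6, slot 6 occupied -> index 7.
Insert 217: h=13, slot 13 occupied -> index 14.
Insert 924: h=6, slots 6,7 occupied -> index 8.
Table: [-, -, -, -, 378, -, 74, 720, 924, -, -, 538, -, 608, 217, 763, -]

3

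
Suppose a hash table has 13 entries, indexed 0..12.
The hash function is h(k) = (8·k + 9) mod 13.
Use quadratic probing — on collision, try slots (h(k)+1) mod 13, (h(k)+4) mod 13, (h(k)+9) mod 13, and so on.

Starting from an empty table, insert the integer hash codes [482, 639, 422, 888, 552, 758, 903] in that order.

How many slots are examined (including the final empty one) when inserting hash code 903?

Insert 482: h=4, slot 4 empty → index 4.
Insert 639: h=12, slot 12 empty → index 12.
Insert 422: h=5, slot 5 empty → index 5.
Insert 888: h=2, slot 2 empty → index 2.
Insert 552: h=5, slot 5 occupied → index 6.
Insert 758: h=2, slot 2 occupied → index 3.
Insert 903: h=5, slots 5,6 occupied → index 9.
Table: [—, —, 888, 758, 482, 422, 552, —, —, 903, —, —, 639]

3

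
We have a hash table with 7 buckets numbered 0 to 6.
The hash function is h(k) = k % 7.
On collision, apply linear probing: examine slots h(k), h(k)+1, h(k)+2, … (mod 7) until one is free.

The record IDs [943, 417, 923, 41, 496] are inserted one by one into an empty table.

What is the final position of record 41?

0

943: h=5 -> slot 5
417: h=4 -> slot 4
923: h=6 -> slot 6
41: h=6, probe 6,0 -> slot 0
496: h=6, probe 6,0,1 -> slot 1
Table: [41, 496, -, -, 417, 943, 923]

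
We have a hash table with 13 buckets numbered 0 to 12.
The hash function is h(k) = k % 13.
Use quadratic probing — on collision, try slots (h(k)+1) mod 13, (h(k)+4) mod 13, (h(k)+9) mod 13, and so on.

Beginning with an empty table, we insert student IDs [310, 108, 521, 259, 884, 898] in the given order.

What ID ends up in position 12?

259

310: h=11 → slot 11
108: h=4 → slot 4
521: h=1 → slot 1
259: h=12 → slot 12
884: h=0 → slot 0
898: h=1, probe 1,2 → slot 2
Table: [884, 521, 898, ., 108, ., ., ., ., ., ., 310, 259]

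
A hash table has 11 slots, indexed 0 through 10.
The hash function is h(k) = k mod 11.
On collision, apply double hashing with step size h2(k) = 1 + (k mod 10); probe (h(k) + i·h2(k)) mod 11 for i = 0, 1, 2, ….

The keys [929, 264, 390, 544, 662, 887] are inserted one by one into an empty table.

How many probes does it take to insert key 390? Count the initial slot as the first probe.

929 hashes to 5; slot 5 is free → place at 5.
264 hashes to 0; slot 0 is free → place at 0.
390 hashes to 5, h2=1; 5 taken → place at 6.
544 hashes to 5, h2=5; 5 taken → place at 10.
662 hashes to 2; slot 2 is free → place at 2.
887 hashes to 7; slot 7 is free → place at 7.
Table: [264, —, 662, —, —, 929, 390, 887, —, —, 544]

2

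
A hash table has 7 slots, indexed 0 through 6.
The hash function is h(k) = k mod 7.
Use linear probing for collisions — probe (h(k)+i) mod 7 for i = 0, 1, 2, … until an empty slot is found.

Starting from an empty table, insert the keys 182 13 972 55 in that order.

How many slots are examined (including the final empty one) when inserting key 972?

182 hashes to 0; slot 0 is free => place at 0.
13 hashes to 6; slot 6 is free => place at 6.
972 hashes to 6; 6,0 taken => place at 1.
55 hashes to 6; 6,0,1 taken => place at 2.
Table: [182, 972, 55, _, _, _, 13]

3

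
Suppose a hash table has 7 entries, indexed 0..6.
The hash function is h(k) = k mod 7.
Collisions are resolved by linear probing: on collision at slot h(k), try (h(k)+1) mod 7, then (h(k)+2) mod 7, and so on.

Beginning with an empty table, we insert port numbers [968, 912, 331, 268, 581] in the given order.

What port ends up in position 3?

968: h=2 -> slot 2
912: h=2, probe 2,3 -> slot 3
331: h=2, probe 2,3,4 -> slot 4
268: h=2, probe 2,3,4,5 -> slot 5
581: h=0 -> slot 0
Table: [581, _, 968, 912, 331, 268, _]

912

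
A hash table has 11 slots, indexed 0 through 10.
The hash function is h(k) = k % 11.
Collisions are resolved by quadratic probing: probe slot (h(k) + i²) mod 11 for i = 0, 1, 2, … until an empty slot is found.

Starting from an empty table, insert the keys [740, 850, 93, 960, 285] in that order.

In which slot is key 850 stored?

740: h=3 -> slot 3
850: h=3, probe 3,4 -> slot 4
93: h=5 -> slot 5
960: h=3, probe 3,4,7 -> slot 7
285: h=10 -> slot 10
Table: [_, _, _, 740, 850, 93, _, 960, _, _, 285]

4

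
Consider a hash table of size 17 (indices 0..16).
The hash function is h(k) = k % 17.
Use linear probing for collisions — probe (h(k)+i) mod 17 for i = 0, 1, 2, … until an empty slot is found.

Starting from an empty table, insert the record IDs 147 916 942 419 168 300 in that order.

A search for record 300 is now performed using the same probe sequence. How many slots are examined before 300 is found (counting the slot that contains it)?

Insert 147: h=11, slot 11 empty => index 11.
Insert 916: h=15, slot 15 empty => index 15.
Insert 942: h=7, slot 7 empty => index 7.
Insert 419: h=11, slot 11 occupied => index 12.
Insert 168: h=15, slot 15 occupied => index 16.
Insert 300: h=11, slots 11,12 occupied => index 13.
Table: [_, _, _, _, _, _, _, 942, _, _, _, 147, 419, 300, _, 916, 168]
Lookup 300: h=11, probe 11,12,13 → found at 13.

3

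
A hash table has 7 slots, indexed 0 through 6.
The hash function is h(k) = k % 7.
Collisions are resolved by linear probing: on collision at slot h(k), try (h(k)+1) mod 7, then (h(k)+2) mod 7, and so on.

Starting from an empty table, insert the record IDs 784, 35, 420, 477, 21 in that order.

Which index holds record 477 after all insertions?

Insert 784: h=0, slot 0 empty → index 0.
Insert 35: h=0, slot 0 occupied → index 1.
Insert 420: h=0, slots 0,1 occupied → index 2.
Insert 477: h=1, slots 1,2 occupied → index 3.
Insert 21: h=0, slots 0,1,2,3 occupied → index 4.
Table: [784, 35, 420, 477, 21, —, —]

3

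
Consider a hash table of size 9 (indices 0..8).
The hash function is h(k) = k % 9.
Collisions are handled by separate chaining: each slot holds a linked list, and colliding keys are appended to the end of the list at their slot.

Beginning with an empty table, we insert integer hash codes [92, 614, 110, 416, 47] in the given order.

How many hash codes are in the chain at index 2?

Insert 92: h=2, bucket 2 empty -> new chain.
Insert 614: h=2, bucket 2 nonempty -> append to chain.
Insert 110: h=2, bucket 2 nonempty -> append to chain.
Insert 416: h=2, bucket 2 nonempty -> append to chain.
Insert 47: h=2, bucket 2 nonempty -> append to chain.
Final buckets:
0: _
1: _
2: 92 -> 614 -> 110 -> 416 -> 47
3: _
4: _
5: _
6: _
7: _
8: _

5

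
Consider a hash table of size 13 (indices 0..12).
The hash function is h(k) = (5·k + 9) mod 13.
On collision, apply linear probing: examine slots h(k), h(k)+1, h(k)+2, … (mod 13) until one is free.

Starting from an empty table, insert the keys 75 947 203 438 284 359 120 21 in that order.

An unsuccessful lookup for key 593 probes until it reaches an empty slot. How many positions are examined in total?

8

Insert 75: h=7, slot 7 empty → index 7.
Insert 947: h=12, slot 12 empty → index 12.
Insert 203: h=10, slot 10 empty → index 10.
Insert 438: h=2, slot 2 empty → index 2.
Insert 284: h=12, slot 12 occupied → index 0.
Insert 359: h=10, slot 10 occupied → index 11.
Insert 120: h=11, slots 11,12,0 occupied → index 1.
Insert 21: h=10, slots 10,11,12,0,1,2 occupied → index 3.
Table: [284, 120, 438, 21, ., ., ., 75, ., ., 203, 359, 947]
Lookup 593: h=10, probe 10,11,12,0,1,2,3,4 → slot 4 empty, not found.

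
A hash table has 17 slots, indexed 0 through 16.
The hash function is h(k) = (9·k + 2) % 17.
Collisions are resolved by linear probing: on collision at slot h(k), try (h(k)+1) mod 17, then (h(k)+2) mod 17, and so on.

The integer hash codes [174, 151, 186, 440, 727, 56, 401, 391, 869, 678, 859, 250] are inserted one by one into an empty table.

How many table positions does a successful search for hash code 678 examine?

6

174: h=4 → slot 4
151: h=1 → slot 1
186: h=10 → slot 10
440: h=1, probe 1,2 → slot 2
727: h=0 → slot 0
56: h=13 → slot 13
401: h=7 → slot 7
391: h=2, probe 2,3 → slot 3
869: h=3, probe 3,4,5 → slot 5
678: h=1, probe 1,2,3,4,5,6 → slot 6
859: h=15 → slot 15
250: h=8 → slot 8
Table: [727, 151, 440, 391, 174, 869, 678, 401, 250, ., 186, ., ., 56, ., 859, .]
Lookup 678: h=1, probe 1,2,3,4,5,6 → found at 6.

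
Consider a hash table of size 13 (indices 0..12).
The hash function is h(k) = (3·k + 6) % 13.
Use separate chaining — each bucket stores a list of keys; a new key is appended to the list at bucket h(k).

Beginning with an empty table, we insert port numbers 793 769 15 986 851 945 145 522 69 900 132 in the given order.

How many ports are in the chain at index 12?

Insert 793: h=6, bucket 6 empty → new chain.
Insert 769: h=12, bucket 12 empty → new chain.
Insert 15: h=12, bucket 12 nonempty → append to chain.
Insert 986: h=0, bucket 0 empty → new chain.
Insert 851: h=11, bucket 11 empty → new chain.
Insert 945: h=7, bucket 7 empty → new chain.
Insert 145: h=12, bucket 12 nonempty → append to chain.
Insert 522: h=12, bucket 12 nonempty → append to chain.
Insert 69: h=5, bucket 5 empty → new chain.
Insert 900: h=2, bucket 2 empty → new chain.
Insert 132: h=12, bucket 12 nonempty → append to chain.
Final buckets:
0: 986
1: —
2: 900
3: —
4: —
5: 69
6: 793
7: 945
8: —
9: —
10: —
11: 851
12: 769 -> 15 -> 145 -> 522 -> 132

5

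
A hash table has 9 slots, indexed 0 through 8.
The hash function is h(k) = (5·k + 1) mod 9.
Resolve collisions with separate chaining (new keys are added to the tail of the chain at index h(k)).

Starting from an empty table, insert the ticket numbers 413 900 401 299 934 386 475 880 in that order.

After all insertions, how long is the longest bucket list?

3

Insert 413: h=5, bucket 5 empty → new chain.
Insert 900: h=1, bucket 1 empty → new chain.
Insert 401: h=8, bucket 8 empty → new chain.
Insert 299: h=2, bucket 2 empty → new chain.
Insert 934: h=0, bucket 0 empty → new chain.
Insert 386: h=5, bucket 5 nonempty → append to chain.
Insert 475: h=0, bucket 0 nonempty → append to chain.
Insert 880: h=0, bucket 0 nonempty → append to chain.
Final buckets:
0: 934 -> 475 -> 880
1: 900
2: 299
3: .
4: .
5: 413 -> 386
6: .
7: .
8: 401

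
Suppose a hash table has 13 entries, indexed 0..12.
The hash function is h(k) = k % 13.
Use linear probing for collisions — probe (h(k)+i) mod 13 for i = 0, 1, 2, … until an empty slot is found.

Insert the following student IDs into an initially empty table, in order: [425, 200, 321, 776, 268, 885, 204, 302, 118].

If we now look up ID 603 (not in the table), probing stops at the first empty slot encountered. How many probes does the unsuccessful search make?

Insert 425: h=9, slot 9 empty -> index 9.
Insert 200: h=5, slot 5 empty -> index 5.
Insert 321: h=9, slot 9 occupied -> index 10.
Insert 776: h=9, slots 9,10 occupied -> index 11.
Insert 268: h=8, slot 8 empty -> index 8.
Insert 885: h=1, slot 1 empty -> index 1.
Insert 204: h=9, slots 9,10,11 occupied -> index 12.
Insert 302: h=3, slot 3 empty -> index 3.
Insert 118: h=1, slot 1 occupied -> index 2.
Table: [∅, 885, 118, 302, ∅, 200, ∅, ∅, 268, 425, 321, 776, 204]
Lookup 603: h=5, probe 5,6 → slot 6 empty, not found.

2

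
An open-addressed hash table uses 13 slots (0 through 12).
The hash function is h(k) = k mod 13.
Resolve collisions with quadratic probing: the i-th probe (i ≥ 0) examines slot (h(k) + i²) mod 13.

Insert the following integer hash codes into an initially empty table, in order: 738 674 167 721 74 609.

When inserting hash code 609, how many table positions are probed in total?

738 hashes to 10; slot 10 is free -> place at 10.
674 hashes to 11; slot 11 is free -> place at 11.
167 hashes to 11; 11 taken -> place at 12.
721 hashes to 6; slot 6 is free -> place at 6.
74 hashes to 9; slot 9 is free -> place at 9.
609 hashes to 11; 11,12 taken -> place at 2.
Table: [., ., 609, ., ., ., 721, ., ., 74, 738, 674, 167]

3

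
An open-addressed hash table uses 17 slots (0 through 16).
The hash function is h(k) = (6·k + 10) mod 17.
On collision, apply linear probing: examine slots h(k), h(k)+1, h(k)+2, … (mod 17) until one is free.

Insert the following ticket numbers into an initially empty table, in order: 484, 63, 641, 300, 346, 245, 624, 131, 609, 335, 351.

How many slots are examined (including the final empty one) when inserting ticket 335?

6

484 hashes to 7; slot 7 is free → place at 7.
63 hashes to 14; slot 14 is free → place at 14.
641 hashes to 14; 14 taken → place at 15.
300 hashes to 8; slot 8 is free → place at 8.
346 hashes to 12; slot 12 is free → place at 12.
245 hashes to 1; slot 1 is free → place at 1.
624 hashes to 14; 14,15 taken → place at 16.
131 hashes to 14; 14,15,16 taken → place at 0.
609 hashes to 9; slot 9 is free → place at 9.
335 hashes to 14; 14,15,16,0,1 taken → place at 2.
351 hashes to 8; 8,9 taken → place at 10.
Table: [131, 245, 335, _, _, _, _, 484, 300, 609, 351, _, 346, _, 63, 641, 624]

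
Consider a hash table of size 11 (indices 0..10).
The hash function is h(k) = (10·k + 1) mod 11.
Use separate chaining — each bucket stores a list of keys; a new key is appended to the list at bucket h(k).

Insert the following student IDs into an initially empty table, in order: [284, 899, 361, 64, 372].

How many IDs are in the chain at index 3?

Insert 284: h=3, bucket 3 empty → new chain.
Insert 899: h=4, bucket 4 empty → new chain.
Insert 361: h=3, bucket 3 nonempty → append to chain.
Insert 64: h=3, bucket 3 nonempty → append to chain.
Insert 372: h=3, bucket 3 nonempty → append to chain.
Final buckets:
0: _
1: _
2: _
3: 284 -> 361 -> 64 -> 372
4: 899
5: _
6: _
7: _
8: _
9: _
10: _

4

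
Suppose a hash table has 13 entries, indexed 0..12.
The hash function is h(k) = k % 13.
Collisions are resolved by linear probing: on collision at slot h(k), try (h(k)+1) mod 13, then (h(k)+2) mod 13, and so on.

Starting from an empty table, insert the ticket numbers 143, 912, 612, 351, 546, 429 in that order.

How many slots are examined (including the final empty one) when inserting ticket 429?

6

143 hashes to 0; slot 0 is free => place at 0.
912 hashes to 2; slot 2 is free => place at 2.
612 hashes to 1; slot 1 is free => place at 1.
351 hashes to 0; 0,1,2 taken => place at 3.
546 hashes to 0; 0,1,2,3 taken => place at 4.
429 hashes to 0; 0,1,2,3,4 taken => place at 5.
Table: [143, 612, 912, 351, 546, 429, -, -, -, -, -, -, -]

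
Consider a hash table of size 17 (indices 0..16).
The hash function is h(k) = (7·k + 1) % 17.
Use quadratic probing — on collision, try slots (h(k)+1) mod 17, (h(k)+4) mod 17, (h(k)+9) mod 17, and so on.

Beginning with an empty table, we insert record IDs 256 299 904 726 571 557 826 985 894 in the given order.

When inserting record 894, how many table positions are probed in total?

5

256: h=8 -> slot 8
299: h=3 -> slot 3
904: h=5 -> slot 5
726: h=0 -> slot 0
571: h=3, probe 3,4 -> slot 4
557: h=7 -> slot 7
826: h=3, probe 3,4,7,12 -> slot 12
985: h=11 -> slot 11
894: h=3, probe 3,4,7,12,2 -> slot 2
Table: [726, -, 894, 299, 571, 904, -, 557, 256, -, -, 985, 826, -, -, -, -]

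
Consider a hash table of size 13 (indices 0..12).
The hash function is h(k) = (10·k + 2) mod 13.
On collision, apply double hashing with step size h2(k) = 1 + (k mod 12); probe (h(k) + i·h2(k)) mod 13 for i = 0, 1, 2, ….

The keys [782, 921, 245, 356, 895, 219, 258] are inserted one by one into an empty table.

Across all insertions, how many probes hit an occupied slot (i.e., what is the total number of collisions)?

4

Insert 782: h=9, slot 9 empty -> index 9.
Insert 921: h=8, slot 8 empty -> index 8.
Insert 245: h=8, h2=6, slot 8 occupied -> index 1.
Insert 356: h=0, slot 0 empty -> index 0.
Insert 895: h=8, h2=8, slot 8 occupied -> index 3.
Insert 219: h=8, h2=4, slot 8 occupied -> index 12.
Insert 258: h=8, h2=7, slot 8 occupied -> index 2.
Table: [356, 245, 258, 895, ∅, ∅, ∅, ∅, 921, 782, ∅, ∅, 219]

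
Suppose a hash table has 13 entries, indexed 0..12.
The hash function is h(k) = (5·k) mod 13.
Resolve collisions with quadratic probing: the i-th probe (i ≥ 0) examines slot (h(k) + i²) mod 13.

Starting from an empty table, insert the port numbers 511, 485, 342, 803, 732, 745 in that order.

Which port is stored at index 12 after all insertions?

Insert 511: h=7, slot 7 empty -> index 7.
Insert 485: h=7, slot 7 occupied -> index 8.
Insert 342: h=7, slots 7,8 occupied -> index 11.
Insert 803: h=11, slot 11 occupied -> index 12.
Insert 732: h=7, slots 7,8,11 occupied -> index 3.
Insert 745: h=7, slots 7,8,11,3 occupied -> index 10.
Table: [-, -, -, 732, -, -, -, 511, 485, -, 745, 342, 803]

803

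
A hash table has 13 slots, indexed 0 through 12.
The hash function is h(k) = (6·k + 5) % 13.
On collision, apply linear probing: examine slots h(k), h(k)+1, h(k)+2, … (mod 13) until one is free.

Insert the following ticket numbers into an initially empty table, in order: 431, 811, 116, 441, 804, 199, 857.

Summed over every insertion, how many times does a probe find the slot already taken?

Insert 431: h=4, slot 4 empty -> index 4.
Insert 811: h=9, slot 9 empty -> index 9.
Insert 116: h=12, slot 12 empty -> index 12.
Insert 441: h=12, slot 12 occupied -> index 0.
Insert 804: h=6, slot 6 empty -> index 6.
Insert 199: h=3, slot 3 empty -> index 3.
Insert 857: h=12, slots 12,0 occupied -> index 1.
Table: [441, 857, —, 199, 431, —, 804, —, —, 811, —, —, 116]

3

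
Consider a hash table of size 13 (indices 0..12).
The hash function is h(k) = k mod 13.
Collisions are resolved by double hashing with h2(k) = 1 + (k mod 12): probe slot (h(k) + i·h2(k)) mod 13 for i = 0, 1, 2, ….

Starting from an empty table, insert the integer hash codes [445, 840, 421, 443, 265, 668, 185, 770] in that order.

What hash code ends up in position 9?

Insert 445: h=3, slot 3 empty → index 3.
Insert 840: h=8, slot 8 empty → index 8.
Insert 421: h=5, slot 5 empty → index 5.
Insert 443: h=1, slot 1 empty → index 1.
Insert 265: h=5, h2=2, slot 5 occupied → index 7.
Insert 668: h=5, h2=9, slots 5,1 occupied → index 10.
Insert 185: h=3, h2=6, slot 3 occupied → index 9.
Insert 770: h=3, h2=3, slot 3 occupied → index 6.
Table: [—, 443, —, 445, —, 421, 770, 265, 840, 185, 668, —, —]

185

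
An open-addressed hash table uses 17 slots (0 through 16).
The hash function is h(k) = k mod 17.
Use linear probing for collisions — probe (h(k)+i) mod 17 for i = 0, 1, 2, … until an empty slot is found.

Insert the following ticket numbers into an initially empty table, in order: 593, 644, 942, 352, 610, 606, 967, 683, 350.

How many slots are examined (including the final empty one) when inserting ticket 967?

4

Insert 593: h=15, slot 15 empty => index 15.
Insert 644: h=15, slot 15 occupied => index 16.
Insert 942: h=7, slot 7 empty => index 7.
Insert 352: h=12, slot 12 empty => index 12.
Insert 610: h=15, slots 15,16 occupied => index 0.
Insert 606: h=11, slot 11 empty => index 11.
Insert 967: h=15, slots 15,16,0 occupied => index 1.
Insert 683: h=3, slot 3 empty => index 3.
Insert 350: h=10, slot 10 empty => index 10.
Table: [610, 967, ∅, 683, ∅, ∅, ∅, 942, ∅, ∅, 350, 606, 352, ∅, ∅, 593, 644]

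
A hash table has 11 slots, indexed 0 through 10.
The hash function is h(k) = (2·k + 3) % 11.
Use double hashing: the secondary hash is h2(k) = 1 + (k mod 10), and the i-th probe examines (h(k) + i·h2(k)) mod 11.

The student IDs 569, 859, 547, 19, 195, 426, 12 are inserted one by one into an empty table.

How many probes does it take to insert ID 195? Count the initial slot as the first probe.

2

569: h=8 → slot 8
859: h=5 → slot 5
547: h=8, h2=8, probe 8,5,2 → slot 2
19: h=8, h2=10, probe 8,7 → slot 7
195: h=8, h2=6, probe 8,3 → slot 3
426: h=8, h2=7, probe 8,4 → slot 4
12: h=5, h2=3, probe 5,8,0 → slot 0
Table: [12, _, 547, 195, 426, 859, _, 19, 569, _, _]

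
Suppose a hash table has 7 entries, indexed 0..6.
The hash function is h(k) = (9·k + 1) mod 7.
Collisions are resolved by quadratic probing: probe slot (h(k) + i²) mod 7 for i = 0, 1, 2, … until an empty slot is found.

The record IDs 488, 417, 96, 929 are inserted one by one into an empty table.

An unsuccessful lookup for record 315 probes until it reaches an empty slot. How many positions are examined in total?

4

488 hashes to 4; slot 4 is free -> place at 4.
417 hashes to 2; slot 2 is free -> place at 2.
96 hashes to 4; 4 taken -> place at 5.
929 hashes to 4; 4,5 taken -> place at 1.
Table: [., 929, 417, ., 488, 96, .]
Lookup 315: h=1, probe 1,2,5,3 → slot 3 empty, not found.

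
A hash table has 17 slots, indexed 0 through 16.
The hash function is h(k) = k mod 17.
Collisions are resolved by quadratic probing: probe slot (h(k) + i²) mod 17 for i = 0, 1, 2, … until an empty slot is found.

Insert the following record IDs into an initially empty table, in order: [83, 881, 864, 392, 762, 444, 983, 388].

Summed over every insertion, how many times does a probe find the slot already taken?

16

83 hashes to 15; slot 15 is free -> place at 15.
881 hashes to 14; slot 14 is free -> place at 14.
864 hashes to 14; 14,15 taken -> place at 1.
392 hashes to 1; 1 taken -> place at 2.
762 hashes to 14; 14,15,1 taken -> place at 6.
444 hashes to 2; 2 taken -> place at 3.
983 hashes to 14; 14,15,1,6 taken -> place at 13.
388 hashes to 14; 14,15,1,6,13 taken -> place at 5.
Table: [-, 864, 392, 444, -, 388, 762, -, -, -, -, -, -, 983, 881, 83, -]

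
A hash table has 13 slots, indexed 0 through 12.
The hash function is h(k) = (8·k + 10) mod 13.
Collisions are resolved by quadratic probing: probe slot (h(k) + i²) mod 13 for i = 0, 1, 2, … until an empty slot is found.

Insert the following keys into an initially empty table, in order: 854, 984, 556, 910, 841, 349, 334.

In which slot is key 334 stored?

854: h=4 → slot 4
984: h=4, probe 4,5 → slot 5
556: h=12 → slot 12
910: h=10 → slot 10
841: h=4, probe 4,5,8 → slot 8
349: h=7 → slot 7
334: h=4, probe 4,5,8,0 → slot 0
Table: [334, -, -, -, 854, 984, -, 349, 841, -, 910, -, 556]

0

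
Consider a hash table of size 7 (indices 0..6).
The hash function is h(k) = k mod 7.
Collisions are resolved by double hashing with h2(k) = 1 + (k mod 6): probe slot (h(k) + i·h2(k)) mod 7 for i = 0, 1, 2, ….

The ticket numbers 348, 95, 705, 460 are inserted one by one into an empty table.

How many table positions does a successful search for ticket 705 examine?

2

348: h=5 => slot 5
95: h=4 => slot 4
705: h=5, h2=4, probe 5,2 => slot 2
460: h=5, h2=5, probe 5,3 => slot 3
Table: [., ., 705, 460, 95, 348, .]
Lookup 705: h=5, h2=4, probe 5,2 → found at 2.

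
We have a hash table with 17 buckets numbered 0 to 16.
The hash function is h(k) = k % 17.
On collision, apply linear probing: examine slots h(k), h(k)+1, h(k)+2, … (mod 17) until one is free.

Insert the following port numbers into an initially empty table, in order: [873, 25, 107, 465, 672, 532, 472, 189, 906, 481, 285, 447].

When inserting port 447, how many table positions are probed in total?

11

873 hashes to 6; slot 6 is free => place at 6.
25 hashes to 8; slot 8 is free => place at 8.
107 hashes to 5; slot 5 is free => place at 5.
465 hashes to 6; 6 taken => place at 7.
672 hashes to 9; slot 9 is free => place at 9.
532 hashes to 5; 5,6,7,8,9 taken => place at 10.
472 hashes to 13; slot 13 is free => place at 13.
189 hashes to 2; slot 2 is free => place at 2.
906 hashes to 5; 5,6,7,8,9,10 taken => place at 11.
481 hashes to 5; 5,6,7,8,9,10,11 taken => place at 12.
285 hashes to 13; 13 taken => place at 14.
447 hashes to 5; 5,6,7,8,9,10,11,12,13,14 taken => place at 15.
Table: [_, _, 189, _, _, 107, 873, 465, 25, 672, 532, 906, 481, 472, 285, 447, _]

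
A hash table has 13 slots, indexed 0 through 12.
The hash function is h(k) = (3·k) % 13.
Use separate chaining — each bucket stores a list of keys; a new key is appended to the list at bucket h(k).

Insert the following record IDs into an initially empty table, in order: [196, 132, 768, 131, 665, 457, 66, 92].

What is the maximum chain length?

196 → bucket 3
132 → bucket 6
768 → bucket 3 (collision)
131 → bucket 3 (collision)
665 → bucket 6 (collision)
457 → bucket 6 (collision)
66 → bucket 3 (collision)
92 → bucket 3 (collision)
Final buckets:
0: _
1: _
2: _
3: 196 -> 768 -> 131 -> 66 -> 92
4: _
5: _
6: 132 -> 665 -> 457
7: _
8: _
9: _
10: _
11: _
12: _

5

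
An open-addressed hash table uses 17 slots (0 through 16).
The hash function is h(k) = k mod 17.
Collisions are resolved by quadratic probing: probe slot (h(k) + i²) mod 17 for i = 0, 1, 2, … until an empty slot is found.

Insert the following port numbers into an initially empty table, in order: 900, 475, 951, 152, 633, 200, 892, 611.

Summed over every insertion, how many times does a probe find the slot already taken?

11

Insert 900: h=16, slot 16 empty -> index 16.
Insert 475: h=16, slot 16 occupied -> index 0.
Insert 951: h=16, slots 16,0 occupied -> index 3.
Insert 152: h=16, slots 16,0,3 occupied -> index 8.
Insert 633: h=4, slot 4 empty -> index 4.
Insert 200: h=13, slot 13 empty -> index 13.
Insert 892: h=8, slot 8 occupied -> index 9.
Insert 611: h=16, slots 16,0,3,8 occupied -> index 15.
Table: [475, -, -, 951, 633, -, -, -, 152, 892, -, -, -, 200, -, 611, 900]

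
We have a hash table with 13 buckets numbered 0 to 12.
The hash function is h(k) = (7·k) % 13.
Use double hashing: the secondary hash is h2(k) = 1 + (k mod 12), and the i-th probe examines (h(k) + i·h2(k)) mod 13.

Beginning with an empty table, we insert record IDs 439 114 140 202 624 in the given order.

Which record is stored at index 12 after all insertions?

114

439: h=5 → slot 5
114: h=5, h2=7, probe 5,12 → slot 12
140: h=5, h2=9, probe 5,1 → slot 1
202: h=10 → slot 10
624: h=0 → slot 0
Table: [624, 140, _, _, _, 439, _, _, _, _, 202, _, 114]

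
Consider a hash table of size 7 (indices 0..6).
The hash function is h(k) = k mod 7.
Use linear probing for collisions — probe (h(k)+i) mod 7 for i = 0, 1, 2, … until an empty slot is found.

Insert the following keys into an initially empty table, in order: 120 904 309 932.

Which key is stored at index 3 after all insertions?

309

Insert 120: h=1, slot 1 empty -> index 1.
Insert 904: h=1, slot 1 occupied -> index 2.
Insert 309: h=1, slots 1,2 occupied -> index 3.
Insert 932: h=1, slots 1,2,3 occupied -> index 4.
Table: [-, 120, 904, 309, 932, -, -]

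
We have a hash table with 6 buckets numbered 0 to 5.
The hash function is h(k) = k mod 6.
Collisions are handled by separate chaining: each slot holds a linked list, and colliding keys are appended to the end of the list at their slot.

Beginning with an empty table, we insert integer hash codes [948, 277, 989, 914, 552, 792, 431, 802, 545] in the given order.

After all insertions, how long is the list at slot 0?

3

948 -> bucket 0
277 -> bucket 1
989 -> bucket 5
914 -> bucket 2
552 -> bucket 0 (collision)
792 -> bucket 0 (collision)
431 -> bucket 5 (collision)
802 -> bucket 4
545 -> bucket 5 (collision)
Final buckets:
0: 948 -> 552 -> 792
1: 277
2: 914
3: ∅
4: 802
5: 989 -> 431 -> 545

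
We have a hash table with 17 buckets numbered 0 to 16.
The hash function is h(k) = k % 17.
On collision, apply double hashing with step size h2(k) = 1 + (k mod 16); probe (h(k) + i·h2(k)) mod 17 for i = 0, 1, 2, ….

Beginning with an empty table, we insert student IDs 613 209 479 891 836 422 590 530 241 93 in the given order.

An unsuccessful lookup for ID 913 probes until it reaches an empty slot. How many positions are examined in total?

3

613: h=1 → slot 1
209: h=5 → slot 5
479: h=3 → slot 3
891: h=7 → slot 7
836: h=3, h2=5, probe 3,8 → slot 8
422: h=14 → slot 14
590: h=12 → slot 12
530: h=3, h2=3, probe 3,6 → slot 6
241: h=3, h2=2, probe 3,5,7,9 → slot 9
93: h=8, h2=14, probe 8,5,2 → slot 2
Table: [., 613, 93, 479, ., 209, 530, 891, 836, 241, ., ., 590, ., 422, ., .]
Lookup 913: h=12, h2=2, probe 12,14,16 → slot 16 empty, not found.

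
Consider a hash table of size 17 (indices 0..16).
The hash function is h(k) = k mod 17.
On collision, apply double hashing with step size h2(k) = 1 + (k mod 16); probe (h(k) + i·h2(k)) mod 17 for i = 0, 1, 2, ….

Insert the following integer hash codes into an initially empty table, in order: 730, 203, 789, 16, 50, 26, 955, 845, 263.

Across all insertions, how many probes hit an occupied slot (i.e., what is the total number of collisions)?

3

730 hashes to 16; slot 16 is free => place at 16.
203 hashes to 16, h2=12; 16 taken => place at 11.
789 hashes to 7; slot 7 is free => place at 7.
16 hashes to 16, h2=1; 16 taken => place at 0.
50 hashes to 16, h2=3; 16 taken => place at 2.
26 hashes to 9; slot 9 is free => place at 9.
955 hashes to 3; slot 3 is free => place at 3.
845 hashes to 12; slot 12 is free => place at 12.
263 hashes to 8; slot 8 is free => place at 8.
Table: [16, —, 50, 955, —, —, —, 789, 263, 26, —, 203, 845, —, —, —, 730]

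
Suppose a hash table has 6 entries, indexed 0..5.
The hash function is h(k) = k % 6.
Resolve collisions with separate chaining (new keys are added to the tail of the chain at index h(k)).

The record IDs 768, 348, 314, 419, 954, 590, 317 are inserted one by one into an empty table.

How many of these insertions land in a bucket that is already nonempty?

768 -> bucket 0
348 -> bucket 0 (collision)
314 -> bucket 2
419 -> bucket 5
954 -> bucket 0 (collision)
590 -> bucket 2 (collision)
317 -> bucket 5 (collision)
Final buckets:
0: 768 -> 348 -> 954
1: —
2: 314 -> 590
3: —
4: —
5: 419 -> 317

4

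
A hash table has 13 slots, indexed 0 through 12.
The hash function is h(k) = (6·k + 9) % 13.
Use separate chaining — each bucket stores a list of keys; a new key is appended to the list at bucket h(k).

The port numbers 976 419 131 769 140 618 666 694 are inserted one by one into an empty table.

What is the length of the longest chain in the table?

2

Insert 976: h=2, bucket 2 empty -> new chain.
Insert 419: h=1, bucket 1 empty -> new chain.
Insert 131: h=2, bucket 2 nonempty -> append to chain.
Insert 769: h=8, bucket 8 empty -> new chain.
Insert 140: h=4, bucket 4 empty -> new chain.
Insert 618: h=12, bucket 12 empty -> new chain.
Insert 666: h=1, bucket 1 nonempty -> append to chain.
Insert 694: h=0, bucket 0 empty -> new chain.
Final buckets:
0: 694
1: 419 -> 666
2: 976 -> 131
3: .
4: 140
5: .
6: .
7: .
8: 769
9: .
10: .
11: .
12: 618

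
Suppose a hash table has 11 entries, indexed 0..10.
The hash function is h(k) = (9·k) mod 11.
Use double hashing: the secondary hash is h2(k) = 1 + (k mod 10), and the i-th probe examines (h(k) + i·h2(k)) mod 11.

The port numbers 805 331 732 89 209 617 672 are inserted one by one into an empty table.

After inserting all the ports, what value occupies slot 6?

Insert 805: h=7, slot 7 empty → index 7.
Insert 331: h=9, slot 9 empty → index 9.
Insert 732: h=10, slot 10 empty → index 10.
Insert 89: h=9, h2=10, slot 9 occupied → index 8.
Insert 209: h=0, slot 0 empty → index 0.
Insert 617: h=9, h2=8, slot 9 occupied → index 6.
Insert 672: h=9, h2=3, slot 9 occupied → index 1.
Table: [209, 672, ∅, ∅, ∅, ∅, 617, 805, 89, 331, 732]

617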